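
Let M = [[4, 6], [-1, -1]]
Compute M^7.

tr M = 3 and det M = 2, so the characteristic polynomial is λ² − (3)λ + (2) with roots 1 and 2.
Eigenvectors give P = [[-2, 3], [1, -1]] with P⁻¹ = [[1, 3], [1, 2]], and M = P·diag(1, 2)·P⁻¹.
Then M^7 = P·diag(1, 128)·P⁻¹ = [[-2, 384], [1, -128]] · [[1, 3], [1, 2]] = [[382, 762], [-127, -253]].

[[382, 762], [-127, -253]]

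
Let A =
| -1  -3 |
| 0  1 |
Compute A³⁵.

[[-1, -3], [0, 1]]

A² = I (check: tr A = 0 and det A = -1), so A³⁵ = A since 35 is odd.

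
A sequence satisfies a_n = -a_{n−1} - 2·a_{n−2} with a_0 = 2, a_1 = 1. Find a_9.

-29

With companion matrix T = [[-1, -2], [1, 0]], [a_n, a_{n−1}]ᵀ = T·[a_{n−1}, a_{n−2}]ᵀ, so [a_9, a_8]ᵀ = T^8·[a_1, a_0]ᵀ.
T^8 = [[-17, -6], [3, -14]], giving [a_9, a_8]ᵀ = [[-29], [-25]].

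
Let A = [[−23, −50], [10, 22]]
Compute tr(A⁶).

tr A = −1 and det A = −6, so the characteristic polynomial is λ² − (−1)λ + (−6) with roots 2 and −3.
Eigenvectors give P = [[−2, −5], [1, 2]] with P⁻¹ = [[2, 5], [−1, −2]], and A = P·diag(2, −3)·P⁻¹.
Then A⁶ = P·diag(64, 729)·P⁻¹ = [[−128, −3645], [64, 1458]] · [[2, 5], [−1, −2]] = [[3389, 6650], [−1330, −2596]].

793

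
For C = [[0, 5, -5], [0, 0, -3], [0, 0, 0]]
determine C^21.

[[0, 0, 0], [0, 0, 0], [0, 0, 0]]

C is strictly triangular, hence nilpotent: C^3 = 0, so C^21 = 0.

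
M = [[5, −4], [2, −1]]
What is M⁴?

tr M = 4 and det M = 3, so the characteristic polynomial is λ² − (4)λ + (3) with roots 1 and 3.
Eigenvectors give P = [[1, 2], [1, 1]] with P⁻¹ = [[−1, 2], [1, −1]], and M = P·diag(1, 3)·P⁻¹.
Then M⁴ = P·diag(1, 81)·P⁻¹ = [[1, 162], [1, 81]] · [[−1, 2], [1, −1]] = [[161, −160], [80, −79]].

[[161, −160], [80, −79]]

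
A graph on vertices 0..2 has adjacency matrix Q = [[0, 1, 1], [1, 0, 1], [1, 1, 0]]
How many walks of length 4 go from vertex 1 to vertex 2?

The number of length-4 walks from vertex 1 to vertex 2 is entry (1,2) of Q^4, where Q is the adjacency matrix.
Q^2 = [[2, 1, 1], [1, 2, 1], [1, 1, 2]]
Q^3 = [[2, 3, 3], [3, 2, 3], [3, 3, 2]]
Q^4 = [[6, 5, 5], [5, 6, 5], [5, 5, 6]]

5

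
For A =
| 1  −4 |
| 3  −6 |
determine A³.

[[49, −76], [57, −84]]

tr A = −5 and det A = 6, so the characteristic polynomial is λ² − (−5)λ + (6) with roots −2 and −3.
Eigenvectors give P = [[4, 1], [3, 1]] with P⁻¹ = [[1, −1], [−3, 4]], and A = P·diag(−2, −3)·P⁻¹.
Then A³ = P·diag(−8, −27)·P⁻¹ = [[−32, −27], [−24, −27]] · [[1, −1], [−3, 4]] = [[49, −76], [57, −84]].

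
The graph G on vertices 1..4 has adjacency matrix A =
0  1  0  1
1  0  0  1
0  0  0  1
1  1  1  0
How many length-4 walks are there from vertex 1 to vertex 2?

6

The number of length-4 walks from vertex 1 to vertex 2 is entry (1,2) of A⁴, where A is the adjacency matrix.
A² = [[2, 1, 1, 1], [1, 2, 1, 1], [1, 1, 1, 0], [1, 1, 0, 3]]
A³ = [[2, 3, 1, 4], [3, 2, 1, 4], [1, 1, 0, 3], [4, 4, 3, 2]]
A⁴ = [[7, 6, 4, 6], [6, 7, 4, 6], [4, 4, 3, 2], [6, 6, 2, 11]]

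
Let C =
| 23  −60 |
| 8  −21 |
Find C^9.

[[118103, −295260], [39368, −98421]]

tr C = 2 and det C = −3, so the characteristic polynomial is λ² − (2)λ + (−3) with roots −1 and 3.
Eigenvectors give P = [[−5, −3], [−2, −1]] with P⁻¹ = [[1, −3], [−2, 5]], and C = P·diag(−1, 3)·P⁻¹.
Then C^9 = P·diag(−1, 19683)·P⁻¹ = [[5, −59049], [2, −19683]] · [[1, −3], [−2, 5]] = [[118103, −295260], [39368, −98421]].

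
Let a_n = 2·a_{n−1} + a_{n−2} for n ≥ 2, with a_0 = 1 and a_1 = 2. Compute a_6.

169

With companion matrix T = [[2, 1], [1, 0]], [a_n, a_{n−1}]ᵀ = T·[a_{n−1}, a_{n−2}]ᵀ, so [a_6, a_5]ᵀ = T^5·[a_1, a_0]ᵀ.
T^5 = [[70, 29], [29, 12]], giving [a_6, a_5]ᵀ = [[169], [70]].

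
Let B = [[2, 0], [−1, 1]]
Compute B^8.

[[256, 0], [−255, 1]]

tr B = 3 and det B = 2, so the characteristic polynomial is λ² − (3)λ + (2) with roots 1 and 2.
Eigenvectors give P = [[0, −1], [1, 1]] with P⁻¹ = [[1, 1], [−1, 0]], and B = P·diag(1, 2)·P⁻¹.
Then B^8 = P·diag(1, 256)·P⁻¹ = [[0, −256], [1, 256]] · [[1, 1], [−1, 0]] = [[256, 0], [−255, 1]].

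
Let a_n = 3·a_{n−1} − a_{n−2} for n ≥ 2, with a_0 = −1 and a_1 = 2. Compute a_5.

With companion matrix C = [[3, −1], [1, 0]], [a_n, a_{n−1}]ᵀ = C·[a_{n−1}, a_{n−2}]ᵀ, so [a_5, a_4]ᵀ = C^4·[a_1, a_0]ᵀ.
C^4 = [[55, −21], [21, −8]], giving [a_5, a_4]ᵀ = [[131], [50]].

131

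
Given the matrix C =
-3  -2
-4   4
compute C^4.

[[297, -82], [-164, 584]]

C^2 = [[17, -2], [-4, 24]]
C^3 = [[-43, -42], [-84, 104]]
C^4 = [[297, -82], [-164, 584]]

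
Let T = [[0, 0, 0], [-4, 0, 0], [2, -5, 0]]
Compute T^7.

[[0, 0, 0], [0, 0, 0], [0, 0, 0]]

T is strictly triangular, hence nilpotent: T^3 = 0, so T^7 = 0.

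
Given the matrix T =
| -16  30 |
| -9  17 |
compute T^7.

tr T = 1 and det T = -2, so the characteristic polynomial is λ² − (1)λ + (-2) with roots -1 and 2.
Eigenvectors give P = [[2, -5], [1, -3]] with P⁻¹ = [[3, -5], [1, -2]], and T = P·diag(-1, 2)·P⁻¹.
Then T^7 = P·diag(-1, 128)·P⁻¹ = [[-2, -640], [-1, -384]] · [[3, -5], [1, -2]] = [[-646, 1290], [-387, 773]].

[[-646, 1290], [-387, 773]]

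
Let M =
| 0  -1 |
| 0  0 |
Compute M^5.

[[0, 0], [0, 0]]

M is strictly triangular, hence nilpotent: M^2 = 0, so M^5 = 0.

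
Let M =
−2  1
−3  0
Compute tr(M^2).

−2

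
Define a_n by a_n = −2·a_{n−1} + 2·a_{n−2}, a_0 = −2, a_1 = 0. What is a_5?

64

With companion matrix M = [[−2, 2], [1, 0]], [a_n, a_{n−1}]ᵀ = M·[a_{n−1}, a_{n−2}]ᵀ, so [a_5, a_4]ᵀ = M^4·[a_1, a_0]ᵀ.
M^4 = [[44, −32], [−16, 12]], giving [a_5, a_4]ᵀ = [[64], [−24]].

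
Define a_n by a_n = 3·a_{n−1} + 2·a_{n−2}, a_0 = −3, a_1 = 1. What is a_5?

With companion matrix T = [[3, 2], [1, 0]], [a_n, a_{n−1}]ᵀ = T·[a_{n−1}, a_{n−2}]ᵀ, so [a_5, a_4]ᵀ = T^4·[a_1, a_0]ᵀ.
T^4 = [[139, 78], [39, 22]], giving [a_5, a_4]ᵀ = [[−95], [−27]].

−95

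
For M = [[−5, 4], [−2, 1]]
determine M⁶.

tr M = −4 and det M = 3, so the characteristic polynomial is λ² − (−4)λ + (3) with roots −1 and −3.
Eigenvectors give P = [[−1, 2], [−1, 1]] with P⁻¹ = [[1, −2], [1, −1]], and M = P·diag(−1, −3)·P⁻¹.
Then M⁶ = P·diag(1, 729)·P⁻¹ = [[−1, 1458], [−1, 729]] · [[1, −2], [1, −1]] = [[1457, −1456], [728, −727]].

[[1457, −1456], [728, −727]]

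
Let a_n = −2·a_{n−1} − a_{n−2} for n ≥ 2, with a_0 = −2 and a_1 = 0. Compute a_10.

With companion matrix A = [[−2, −1], [1, 0]], [a_n, a_{n−1}]ᵀ = A·[a_{n−1}, a_{n−2}]ᵀ, so [a_10, a_9]ᵀ = A⁹·[a_1, a_0]ᵀ.
A⁹ = [[−10, −9], [9, 8]], giving [a_10, a_9]ᵀ = [[18], [−16]].

18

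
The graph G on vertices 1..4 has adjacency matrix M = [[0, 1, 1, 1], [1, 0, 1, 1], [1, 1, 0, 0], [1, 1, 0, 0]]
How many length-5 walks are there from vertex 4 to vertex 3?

18

The number of length-5 walks from vertex 4 to vertex 3 is entry (4,3) of M⁵, where M is the adjacency matrix.
M² = [[3, 2, 1, 1], [2, 3, 1, 1], [1, 1, 2, 2], [1, 1, 2, 2]]
M³ = [[4, 5, 5, 5], [5, 4, 5, 5], [5, 5, 2, 2], [5, 5, 2, 2]]
M⁴ = [[15, 14, 9, 9], [14, 15, 9, 9], [9, 9, 10, 10], [9, 9, 10, 10]]
M⁵ = [[32, 33, 29, 29], [33, 32, 29, 29], [29, 29, 18, 18], [29, 29, 18, 18]]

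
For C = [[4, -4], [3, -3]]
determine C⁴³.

C² = C (a projection; rank 1, trace 1), so C⁴³ = C.

[[4, -4], [3, -3]]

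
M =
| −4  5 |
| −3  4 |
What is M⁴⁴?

[[1, 0], [0, 1]]

M² = I (check: tr M = 0 and det M = −1), so M⁴⁴ = I since 44 is even.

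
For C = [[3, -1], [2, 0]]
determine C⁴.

tr C = 3 and det C = 2, so the characteristic polynomial is λ² − (3)λ + (2) with roots 1 and 2.
Eigenvectors give P = [[1, 1], [2, 1]] with P⁻¹ = [[-1, 1], [2, -1]], and C = P·diag(1, 2)·P⁻¹.
Then C⁴ = P·diag(1, 16)·P⁻¹ = [[1, 16], [2, 16]] · [[-1, 1], [2, -1]] = [[31, -15], [30, -14]].

[[31, -15], [30, -14]]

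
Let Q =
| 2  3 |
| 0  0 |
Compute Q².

[[4, 6], [0, 0]]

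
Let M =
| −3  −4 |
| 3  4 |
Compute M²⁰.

M² = M (a projection; rank 1, trace 1), so M²⁰ = M.

[[−3, −4], [3, 4]]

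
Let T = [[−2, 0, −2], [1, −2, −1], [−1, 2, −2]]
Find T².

[[6, −4, 8], [−3, 2, 2], [6, −8, 4]]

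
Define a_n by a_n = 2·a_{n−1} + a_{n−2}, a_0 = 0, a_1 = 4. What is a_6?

280

With companion matrix B = [[2, 1], [1, 0]], [a_n, a_{n−1}]ᵀ = B·[a_{n−1}, a_{n−2}]ᵀ, so [a_6, a_5]ᵀ = B⁵·[a_1, a_0]ᵀ.
B⁵ = [[70, 29], [29, 12]], giving [a_6, a_5]ᵀ = [[280], [116]].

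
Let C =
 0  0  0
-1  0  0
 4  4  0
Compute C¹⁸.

[[0, 0, 0], [0, 0, 0], [0, 0, 0]]

C is strictly triangular, hence nilpotent: C³ = 0, so C¹⁸ = 0.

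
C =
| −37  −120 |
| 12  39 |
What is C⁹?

[[−177157, −590520], [59052, 196839]]

tr C = 2 and det C = −3, so the characteristic polynomial is λ² − (2)λ + (−3) with roots 3 and −1.
Eigenvectors give P = [[−3, 10], [1, −3]] with P⁻¹ = [[3, 10], [1, 3]], and C = P·diag(3, −1)·P⁻¹.
Then C⁹ = P·diag(19683, −1)·P⁻¹ = [[−59049, −10], [19683, 3]] · [[3, 10], [1, 3]] = [[−177157, −590520], [59052, 196839]].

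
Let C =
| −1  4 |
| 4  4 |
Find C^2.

[[17, 12], [12, 32]]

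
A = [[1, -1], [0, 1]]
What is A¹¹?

[[1, -11], [0, 1]]

A = I + N where N = [[0, -1], [0, 0]] is strictly upper-triangular, so N² = 0.
(I + N)¹¹ = I + 11·N = [[1, -11], [0, 1]].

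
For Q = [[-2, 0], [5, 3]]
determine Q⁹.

[[-512, 0], [20195, 19683]]

tr Q = 1 and det Q = -6, so the characteristic polynomial is λ² − (1)λ + (-6) with roots -2 and 3.
Eigenvectors give P = [[-1, 0], [1, 1]] with P⁻¹ = [[-1, 0], [1, 1]], and Q = P·diag(-2, 3)·P⁻¹.
Then Q⁹ = P·diag(-512, 19683)·P⁻¹ = [[512, 0], [-512, 19683]] · [[-1, 0], [1, 1]] = [[-512, 0], [20195, 19683]].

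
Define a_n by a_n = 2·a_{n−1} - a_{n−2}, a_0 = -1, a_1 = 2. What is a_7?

20

With companion matrix M = [[2, -1], [1, 0]], [a_n, a_{n−1}]ᵀ = M·[a_{n−1}, a_{n−2}]ᵀ, so [a_7, a_6]ᵀ = M^6·[a_1, a_0]ᵀ.
M^6 = [[7, -6], [6, -5]], giving [a_7, a_6]ᵀ = [[20], [17]].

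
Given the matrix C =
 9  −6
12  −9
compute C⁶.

[[729, 0], [0, 729]]

tr C = 0 and det C = −9, so the characteristic polynomial is λ² − (0)λ + (−9) with roots −3 and 3.
Eigenvectors give P = [[−1, −1], [−2, −1]] with P⁻¹ = [[1, −1], [−2, 1]], and C = P·diag(−3, 3)·P⁻¹.
Then C⁶ = P·diag(729, 729)·P⁻¹ = [[−729, −729], [−1458, −729]] · [[1, −1], [−2, 1]] = [[729, 0], [0, 729]].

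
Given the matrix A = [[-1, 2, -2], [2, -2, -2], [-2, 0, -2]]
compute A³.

[[-25, 30, -10], [10, -20, -20], [-30, 20, -20]]

A² = [[9, -6, 2], [-2, 8, 4], [6, -4, 8]]
A³ = [[-25, 30, -10], [10, -20, -20], [-30, 20, -20]]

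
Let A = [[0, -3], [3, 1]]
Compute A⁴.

A² = [[-9, -3], [3, -8]]
A³ = [[-9, 24], [-24, -17]]
A⁴ = [[72, 51], [-51, 55]]

[[72, 51], [-51, 55]]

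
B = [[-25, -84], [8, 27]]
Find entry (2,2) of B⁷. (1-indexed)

15315

tr B = 2 and det B = -3, so the characteristic polynomial is λ² − (2)λ + (-3) with roots -1 and 3.
Eigenvectors give P = [[-7, 3], [2, -1]] with P⁻¹ = [[-1, -3], [-2, -7]], and B = P·diag(-1, 3)·P⁻¹.
Then B⁷ = P·diag(-1, 2187)·P⁻¹ = [[7, 6561], [-2, -2187]] · [[-1, -3], [-2, -7]] = [[-13129, -45948], [4376, 15315]].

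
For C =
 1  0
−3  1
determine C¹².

[[1, 0], [−36, 1]]

C = I + N where N = [[0, 0], [−3, 0]] is strictly lower-triangular, so N² = 0.
(I + N)¹² = I + 12·N = [[1, 0], [−36, 1]].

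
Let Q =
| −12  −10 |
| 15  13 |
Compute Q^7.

tr Q = 1 and det Q = −6, so the characteristic polynomial is λ² − (1)λ + (−6) with roots 3 and −2.
Eigenvectors give P = [[−2, −1], [3, 1]] with P⁻¹ = [[1, 1], [−3, −2]], and Q = P·diag(3, −2)·P⁻¹.
Then Q^7 = P·diag(2187, −128)·P⁻¹ = [[−4374, 128], [6561, −128]] · [[1, 1], [−3, −2]] = [[−4758, −4630], [6945, 6817]].

[[−4758, −4630], [6945, 6817]]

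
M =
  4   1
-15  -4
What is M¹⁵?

[[4, 1], [-15, -4]]

M² = I (check: tr M = 0 and det M = -1), so M¹⁵ = M since 15 is odd.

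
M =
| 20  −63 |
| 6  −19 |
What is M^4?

tr M = 1 and det M = −2, so the characteristic polynomial is λ² − (1)λ + (−2) with roots −1 and 2.
Eigenvectors give P = [[3, 7], [1, 2]] with P⁻¹ = [[−2, 7], [1, −3]], and M = P·diag(−1, 2)·P⁻¹.
Then M^4 = P·diag(1, 16)·P⁻¹ = [[3, 112], [1, 32]] · [[−2, 7], [1, −3]] = [[106, −315], [30, −89]].

[[106, −315], [30, −89]]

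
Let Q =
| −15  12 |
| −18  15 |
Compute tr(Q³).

tr Q = 0 and det Q = −9, so the characteristic polynomial is λ² − (0)λ + (−9) with roots 3 and −3.
Eigenvectors give P = [[−2, 1], [−3, 1]] with P⁻¹ = [[1, −1], [3, −2]], and Q = P·diag(3, −3)·P⁻¹.
Then Q³ = P·diag(27, −27)·P⁻¹ = [[−54, −27], [−81, −27]] · [[1, −1], [3, −2]] = [[−135, 108], [−162, 135]].

0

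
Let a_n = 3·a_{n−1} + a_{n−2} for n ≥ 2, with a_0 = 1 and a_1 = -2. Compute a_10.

-72704

With companion matrix Q = [[3, 1], [1, 0]], [a_n, a_{n−1}]ᵀ = Q·[a_{n−1}, a_{n−2}]ᵀ, so [a_10, a_9]ᵀ = Q⁹·[a_1, a_0]ᵀ.
Q⁹ = [[42837, 12970], [12970, 3927]], giving [a_10, a_9]ᵀ = [[-72704], [-22013]].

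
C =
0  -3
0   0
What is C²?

C is strictly triangular, hence nilpotent: C² = 0, so C² = 0.

[[0, 0], [0, 0]]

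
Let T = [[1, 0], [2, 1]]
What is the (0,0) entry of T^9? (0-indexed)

T = I + N where N = [[0, 0], [2, 0]] is strictly lower-triangular, so N^2 = 0.
(I + N)^9 = I + 9·N = [[1, 0], [18, 1]].

1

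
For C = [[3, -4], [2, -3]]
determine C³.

[[3, -4], [2, -3]]

C² = I (check: tr C = 0 and det C = -1), so C³ = C since 3 is odd.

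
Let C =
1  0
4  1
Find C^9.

C = I + N where N = [[0, 0], [4, 0]] is strictly lower-triangular, so N^2 = 0.
(I + N)^9 = I + 9·N = [[1, 0], [36, 1]].

[[1, 0], [36, 1]]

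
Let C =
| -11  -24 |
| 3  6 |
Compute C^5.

tr C = -5 and det C = 6, so the characteristic polynomial is λ² − (-5)λ + (6) with roots -2 and -3.
Eigenvectors give P = [[-8, -3], [3, 1]] with P⁻¹ = [[1, 3], [-3, -8]], and C = P·diag(-2, -3)·P⁻¹.
Then C^5 = P·diag(-32, -243)·P⁻¹ = [[256, 729], [-96, -243]] · [[1, 3], [-3, -8]] = [[-1931, -5064], [633, 1656]].

[[-1931, -5064], [633, 1656]]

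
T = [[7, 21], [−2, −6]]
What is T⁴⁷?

T² = T (a projection; rank 1, trace 1), so T⁴⁷ = T.

[[7, 21], [−2, −6]]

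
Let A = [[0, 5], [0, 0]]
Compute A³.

A is strictly triangular, hence nilpotent: A² = 0, so A³ = 0.

[[0, 0], [0, 0]]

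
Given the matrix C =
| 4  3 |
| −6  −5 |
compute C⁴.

[[−14, −15], [30, 31]]

tr C = −1 and det C = −2, so the characteristic polynomial is λ² − (−1)λ + (−2) with roots 1 and −2.
Eigenvectors give P = [[−1, −1], [1, 2]] with P⁻¹ = [[−2, −1], [1, 1]], and C = P·diag(1, −2)·P⁻¹.
Then C⁴ = P·diag(1, 16)·P⁻¹ = [[−1, −16], [1, 32]] · [[−2, −1], [1, 1]] = [[−14, −15], [30, 31]].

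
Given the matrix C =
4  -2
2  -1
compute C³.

C² = [[12, -6], [6, -3]]
C³ = [[36, -18], [18, -9]]

[[36, -18], [18, -9]]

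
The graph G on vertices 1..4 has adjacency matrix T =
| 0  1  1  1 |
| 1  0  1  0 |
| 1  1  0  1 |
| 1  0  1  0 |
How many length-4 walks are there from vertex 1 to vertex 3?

14

The number of length-4 walks from vertex 1 to vertex 3 is entry (1,3) of T⁴, where T is the adjacency matrix.
T² = [[3, 1, 2, 1], [1, 2, 1, 2], [2, 1, 3, 1], [1, 2, 1, 2]]
T³ = [[4, 5, 5, 5], [5, 2, 5, 2], [5, 5, 4, 5], [5, 2, 5, 2]]
T⁴ = [[15, 9, 14, 9], [9, 10, 9, 10], [14, 9, 15, 9], [9, 10, 9, 10]]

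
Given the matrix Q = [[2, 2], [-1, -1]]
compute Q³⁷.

[[2, 2], [-1, -1]]

Q² = Q (a projection; rank 1, trace 1), so Q³⁷ = Q.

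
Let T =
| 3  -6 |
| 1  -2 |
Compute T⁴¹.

[[3, -6], [1, -2]]

T² = T (a projection; rank 1, trace 1), so T⁴¹ = T.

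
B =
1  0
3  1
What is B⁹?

B = I + N where N = [[0, 0], [3, 0]] is strictly lower-triangular, so N² = 0.
(I + N)⁹ = I + 9·N = [[1, 0], [27, 1]].

[[1, 0], [27, 1]]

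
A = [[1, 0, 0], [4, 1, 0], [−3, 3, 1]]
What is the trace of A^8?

A = I + N where N = [[0, 0, 0], [4, 0, 0], [−3, 3, 0]] is strictly lower-triangular, so N^3 = 0.
(I + N)^8 = I + 8·N + 28·N^2 = [[1, 0, 0], [32, 1, 0], [312, 24, 1]].

3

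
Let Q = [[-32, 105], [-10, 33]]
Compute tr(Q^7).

2059

tr Q = 1 and det Q = -6, so the characteristic polynomial is λ² − (1)λ + (-6) with roots 3 and -2.
Eigenvectors give P = [[3, 7], [1, 2]] with P⁻¹ = [[-2, 7], [1, -3]], and Q = P·diag(3, -2)·P⁻¹.
Then Q^7 = P·diag(2187, -128)·P⁻¹ = [[6561, -896], [2187, -256]] · [[-2, 7], [1, -3]] = [[-14018, 48615], [-4630, 16077]].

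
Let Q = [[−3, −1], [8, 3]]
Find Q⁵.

Q² = I (check: tr Q = 0 and det Q = −1), so Q⁵ = Q since 5 is odd.

[[−3, −1], [8, 3]]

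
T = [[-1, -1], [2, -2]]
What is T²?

[[-1, 3], [-6, 2]]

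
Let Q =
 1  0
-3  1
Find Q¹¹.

[[1, 0], [-33, 1]]

Q = I + N where N = [[0, 0], [-3, 0]] is strictly lower-triangular, so N² = 0.
(I + N)¹¹ = I + 11·N = [[1, 0], [-33, 1]].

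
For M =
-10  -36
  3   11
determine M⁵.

[[-100, -396], [33, 131]]

tr M = 1 and det M = -2, so the characteristic polynomial is λ² − (1)λ + (-2) with roots -1 and 2.
Eigenvectors give P = [[4, -3], [-1, 1]] with P⁻¹ = [[1, 3], [1, 4]], and M = P·diag(-1, 2)·P⁻¹.
Then M⁵ = P·diag(-1, 32)·P⁻¹ = [[-4, -96], [1, 32]] · [[1, 3], [1, 4]] = [[-100, -396], [33, 131]].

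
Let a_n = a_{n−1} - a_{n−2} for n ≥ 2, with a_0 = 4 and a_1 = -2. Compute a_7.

-2

With companion matrix M = [[1, -1], [1, 0]], [a_n, a_{n−1}]ᵀ = M·[a_{n−1}, a_{n−2}]ᵀ, so [a_7, a_6]ᵀ = M⁶·[a_1, a_0]ᵀ.
M⁶ = [[1, 0], [0, 1]], giving [a_7, a_6]ᵀ = [[-2], [4]].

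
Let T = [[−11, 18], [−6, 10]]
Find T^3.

[[−35, 54], [−18, 28]]

tr T = −1 and det T = −2, so the characteristic polynomial is λ² − (−1)λ + (−2) with roots −2 and 1.
Eigenvectors give P = [[2, 3], [1, 2]] with P⁻¹ = [[2, −3], [−1, 2]], and T = P·diag(−2, 1)·P⁻¹.
Then T^3 = P·diag(−8, 1)·P⁻¹ = [[−16, 3], [−8, 2]] · [[2, −3], [−1, 2]] = [[−35, 54], [−18, 28]].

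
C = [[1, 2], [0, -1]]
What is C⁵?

[[1, 2], [0, -1]]

C² = I (check: tr C = 0 and det C = -1), so C⁵ = C since 5 is odd.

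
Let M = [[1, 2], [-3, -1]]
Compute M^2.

[[-5, 0], [0, -5]]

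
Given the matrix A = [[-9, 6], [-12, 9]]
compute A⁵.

[[-729, 486], [-972, 729]]

tr A = 0 and det A = -9, so the characteristic polynomial is λ² − (0)λ + (-9) with roots 3 and -3.
Eigenvectors give P = [[-1, 1], [-2, 1]] with P⁻¹ = [[1, -1], [2, -1]], and A = P·diag(3, -3)·P⁻¹.
Then A⁵ = P·diag(243, -243)·P⁻¹ = [[-243, -243], [-486, -243]] · [[1, -1], [2, -1]] = [[-729, 486], [-972, 729]].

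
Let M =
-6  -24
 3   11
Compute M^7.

[[-16344, -49416], [6177, 18659]]

tr M = 5 and det M = 6, so the characteristic polynomial is λ² − (5)λ + (6) with roots 3 and 2.
Eigenvectors give P = [[-8, 3], [3, -1]] with P⁻¹ = [[1, 3], [3, 8]], and M = P·diag(3, 2)·P⁻¹.
Then M^7 = P·diag(2187, 128)·P⁻¹ = [[-17496, 384], [6561, -128]] · [[1, 3], [3, 8]] = [[-16344, -49416], [6177, 18659]].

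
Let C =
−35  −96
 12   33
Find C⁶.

[[6553, 17472], [−2184, −5823]]

tr C = −2 and det C = −3, so the characteristic polynomial is λ² − (−2)λ + (−3) with roots −3 and 1.
Eigenvectors give P = [[3, −8], [−1, 3]] with P⁻¹ = [[3, 8], [1, 3]], and C = P·diag(−3, 1)·P⁻¹.
Then C⁶ = P·diag(729, 1)·P⁻¹ = [[2187, −8], [−729, 3]] · [[3, 8], [1, 3]] = [[6553, 17472], [−2184, −5823]].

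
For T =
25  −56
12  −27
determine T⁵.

[[1465, −3416], [732, −1707]]

tr T = −2 and det T = −3, so the characteristic polynomial is λ² − (−2)λ + (−3) with roots 1 and −3.
Eigenvectors give P = [[7, −2], [3, −1]] with P⁻¹ = [[1, −2], [3, −7]], and T = P·diag(1, −3)·P⁻¹.
Then T⁵ = P·diag(1, −243)·P⁻¹ = [[7, 486], [3, 243]] · [[1, −2], [3, −7]] = [[1465, −3416], [732, −1707]].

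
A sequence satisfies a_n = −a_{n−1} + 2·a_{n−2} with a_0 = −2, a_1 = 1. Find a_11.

With companion matrix B = [[−1, 2], [1, 0]], [a_n, a_{n−1}]ᵀ = B·[a_{n−1}, a_{n−2}]ᵀ, so [a_11, a_10]ᵀ = B^10·[a_1, a_0]ᵀ.
B^10 = [[683, −682], [−341, 342]], giving [a_11, a_10]ᵀ = [[2047], [−1025]].

2047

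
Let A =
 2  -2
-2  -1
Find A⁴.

[[68, -26], [-26, 29]]

A² = [[8, -2], [-2, 5]]
A³ = [[20, -14], [-14, -1]]
A⁴ = [[68, -26], [-26, 29]]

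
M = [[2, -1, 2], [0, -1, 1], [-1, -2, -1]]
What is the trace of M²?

-2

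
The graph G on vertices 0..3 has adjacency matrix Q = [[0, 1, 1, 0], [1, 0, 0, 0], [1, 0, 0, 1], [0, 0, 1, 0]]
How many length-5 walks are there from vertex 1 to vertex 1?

The number of length-5 walks from vertex 1 to vertex 1 is entry (1,1) of Q⁵, where Q is the adjacency matrix.
Q² = [[2, 0, 0, 1], [0, 1, 1, 0], [0, 1, 2, 0], [1, 0, 0, 1]]
Q³ = [[0, 2, 3, 0], [2, 0, 0, 1], [3, 0, 0, 2], [0, 1, 2, 0]]
Q⁴ = [[5, 0, 0, 3], [0, 2, 3, 0], [0, 3, 5, 0], [3, 0, 0, 2]]
Q⁵ = [[0, 5, 8, 0], [5, 0, 0, 3], [8, 0, 0, 5], [0, 3, 5, 0]]

0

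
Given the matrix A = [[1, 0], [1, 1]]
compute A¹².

[[1, 0], [12, 1]]

A = I + N where N = [[0, 0], [1, 0]] is strictly lower-triangular, so N² = 0.
(I + N)¹² = I + 12·N = [[1, 0], [12, 1]].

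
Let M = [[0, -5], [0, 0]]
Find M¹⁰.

M is strictly triangular, hence nilpotent: M² = 0, so M¹⁰ = 0.

[[0, 0], [0, 0]]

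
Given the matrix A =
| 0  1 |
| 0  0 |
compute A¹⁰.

A is strictly triangular, hence nilpotent: A² = 0, so A¹⁰ = 0.

[[0, 0], [0, 0]]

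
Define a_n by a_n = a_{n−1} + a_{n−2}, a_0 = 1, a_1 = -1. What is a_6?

With companion matrix C = [[1, 1], [1, 0]], [a_n, a_{n−1}]ᵀ = C·[a_{n−1}, a_{n−2}]ᵀ, so [a_6, a_5]ᵀ = C^5·[a_1, a_0]ᵀ.
C^5 = [[8, 5], [5, 3]], giving [a_6, a_5]ᵀ = [[-3], [-2]].

-3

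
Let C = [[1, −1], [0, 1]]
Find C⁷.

C = I + N where N = [[0, −1], [0, 0]] is strictly upper-triangular, so N² = 0.
(I + N)⁷ = I + 7·N = [[1, −7], [0, 1]].

[[1, −7], [0, 1]]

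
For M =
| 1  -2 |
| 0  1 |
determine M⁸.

[[1, -16], [0, 1]]

M = I + N where N = [[0, -2], [0, 0]] is strictly upper-triangular, so N² = 0.
(I + N)⁸ = I + 8·N = [[1, -16], [0, 1]].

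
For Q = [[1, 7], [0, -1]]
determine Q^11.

Q² = I (check: tr Q = 0 and det Q = -1), so Q^11 = Q since 11 is odd.

[[1, 7], [0, -1]]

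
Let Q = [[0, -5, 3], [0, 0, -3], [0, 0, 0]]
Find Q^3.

[[0, 0, 0], [0, 0, 0], [0, 0, 0]]

Q is strictly triangular, hence nilpotent: Q^3 = 0, so Q^3 = 0.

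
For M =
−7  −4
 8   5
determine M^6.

tr M = −2 and det M = −3, so the characteristic polynomial is λ² − (−2)λ + (−3) with roots −3 and 1.
Eigenvectors give P = [[1, −1], [−1, 2]] with P⁻¹ = [[2, 1], [1, 1]], and M = P·diag(−3, 1)·P⁻¹.
Then M^6 = P·diag(729, 1)·P⁻¹ = [[729, −1], [−729, 2]] · [[2, 1], [1, 1]] = [[1457, 728], [−1456, −727]].

[[1457, 728], [−1456, −727]]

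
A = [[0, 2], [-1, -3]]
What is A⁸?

[[-254, -510], [255, 511]]

tr A = -3 and det A = 2, so the characteristic polynomial is λ² − (-3)λ + (2) with roots -1 and -2.
Eigenvectors give P = [[2, -1], [-1, 1]] with P⁻¹ = [[1, 1], [1, 2]], and A = P·diag(-1, -2)·P⁻¹.
Then A⁸ = P·diag(1, 256)·P⁻¹ = [[2, -256], [-1, 256]] · [[1, 1], [1, 2]] = [[-254, -510], [255, 511]].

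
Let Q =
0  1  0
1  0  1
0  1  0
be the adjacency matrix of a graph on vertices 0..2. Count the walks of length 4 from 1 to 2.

The number of length-4 walks from vertex 1 to vertex 2 is entry (1,2) of Q⁴, where Q is the adjacency matrix.
Q² = [[1, 0, 1], [0, 2, 0], [1, 0, 1]]
Q³ = [[0, 2, 0], [2, 0, 2], [0, 2, 0]]
Q⁴ = [[2, 0, 2], [0, 4, 0], [2, 0, 2]]

0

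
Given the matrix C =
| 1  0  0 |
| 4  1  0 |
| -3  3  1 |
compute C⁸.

C = I + N where N = [[0, 0, 0], [4, 0, 0], [-3, 3, 0]] is strictly lower-triangular, so N³ = 0.
(I + N)⁸ = I + 8·N + 28·N² = [[1, 0, 0], [32, 1, 0], [312, 24, 1]].

[[1, 0, 0], [32, 1, 0], [312, 24, 1]]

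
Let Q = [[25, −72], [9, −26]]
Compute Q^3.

[[73, −216], [27, −80]]

tr Q = −1 and det Q = −2, so the characteristic polynomial is λ² − (−1)λ + (−2) with roots 1 and −2.
Eigenvectors give P = [[−3, 8], [−1, 3]] with P⁻¹ = [[−3, 8], [−1, 3]], and Q = P·diag(1, −2)·P⁻¹.
Then Q^3 = P·diag(1, −8)·P⁻¹ = [[−3, −64], [−1, −24]] · [[−3, 8], [−1, 3]] = [[73, −216], [27, −80]].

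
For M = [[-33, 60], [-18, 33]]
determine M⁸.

[[6561, 0], [0, 6561]]

tr M = 0 and det M = -9, so the characteristic polynomial is λ² − (0)λ + (-9) with roots 3 and -3.
Eigenvectors give P = [[-5, -2], [-3, -1]] with P⁻¹ = [[1, -2], [-3, 5]], and M = P·diag(3, -3)·P⁻¹.
Then M⁸ = P·diag(6561, 6561)·P⁻¹ = [[-32805, -13122], [-19683, -6561]] · [[1, -2], [-3, 5]] = [[6561, 0], [0, 6561]].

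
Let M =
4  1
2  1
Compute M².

[[18, 5], [10, 3]]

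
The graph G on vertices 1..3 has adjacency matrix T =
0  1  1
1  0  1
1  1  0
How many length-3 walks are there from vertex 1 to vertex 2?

3

The number of length-3 walks from vertex 1 to vertex 2 is entry (1,2) of T^3, where T is the adjacency matrix.
T^2 = [[2, 1, 1], [1, 2, 1], [1, 1, 2]]
T^3 = [[2, 3, 3], [3, 2, 3], [3, 3, 2]]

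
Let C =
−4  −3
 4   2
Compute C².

[[4, 6], [−8, −8]]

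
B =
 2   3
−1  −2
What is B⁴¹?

B² = I (check: tr B = 0 and det B = −1), so B⁴¹ = B since 41 is odd.

[[2, 3], [−1, −2]]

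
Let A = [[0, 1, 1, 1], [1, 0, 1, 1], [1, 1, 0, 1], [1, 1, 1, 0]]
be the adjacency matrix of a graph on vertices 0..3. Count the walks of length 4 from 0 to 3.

The number of length-4 walks from vertex 0 to vertex 3 is entry (0,3) of A⁴, where A is the adjacency matrix.
A² = [[3, 2, 2, 2], [2, 3, 2, 2], [2, 2, 3, 2], [2, 2, 2, 3]]
A³ = [[6, 7, 7, 7], [7, 6, 7, 7], [7, 7, 6, 7], [7, 7, 7, 6]]
A⁴ = [[21, 20, 20, 20], [20, 21, 20, 20], [20, 20, 21, 20], [20, 20, 20, 21]]

20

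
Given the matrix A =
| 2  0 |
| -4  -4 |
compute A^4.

[[16, 0], [160, 256]]

A^2 = [[4, 0], [8, 16]]
A^3 = [[8, 0], [-48, -64]]
A^4 = [[16, 0], [160, 256]]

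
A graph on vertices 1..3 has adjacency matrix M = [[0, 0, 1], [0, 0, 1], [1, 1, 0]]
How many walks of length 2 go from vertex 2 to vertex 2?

The number of length-2 walks from vertex 2 to vertex 2 is entry (2,2) of M², where M is the adjacency matrix.
M² = [[1, 1, 0], [1, 1, 0], [0, 0, 2]]

1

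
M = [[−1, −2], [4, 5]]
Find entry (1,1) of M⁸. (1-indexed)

−6559

tr M = 4 and det M = 3, so the characteristic polynomial is λ² − (4)λ + (3) with roots 1 and 3.
Eigenvectors give P = [[1, 1], [−1, −2]] with P⁻¹ = [[2, 1], [−1, −1]], and M = P·diag(1, 3)·P⁻¹.
Then M⁸ = P·diag(1, 6561)·P⁻¹ = [[1, 6561], [−1, −13122]] · [[2, 1], [−1, −1]] = [[−6559, −6560], [13120, 13121]].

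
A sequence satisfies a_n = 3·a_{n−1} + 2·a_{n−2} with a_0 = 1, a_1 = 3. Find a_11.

1010295

With companion matrix Q = [[3, 2], [1, 0]], [a_n, a_{n−1}]ᵀ = Q·[a_{n−1}, a_{n−2}]ᵀ, so [a_11, a_10]ᵀ = Q¹⁰·[a_1, a_0]ᵀ.
Q¹⁰ = [[283667, 159294], [79647, 44726]], giving [a_11, a_10]ᵀ = [[1010295], [283667]].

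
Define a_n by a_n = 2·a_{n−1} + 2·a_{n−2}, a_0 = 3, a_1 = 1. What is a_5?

140

With companion matrix C = [[2, 2], [1, 0]], [a_n, a_{n−1}]ᵀ = C·[a_{n−1}, a_{n−2}]ᵀ, so [a_5, a_4]ᵀ = C⁴·[a_1, a_0]ᵀ.
C⁴ = [[44, 32], [16, 12]], giving [a_5, a_4]ᵀ = [[140], [52]].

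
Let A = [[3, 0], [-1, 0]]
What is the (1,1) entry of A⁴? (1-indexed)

A² = [[9, 0], [-3, 0]]
A³ = [[27, 0], [-9, 0]]
A⁴ = [[81, 0], [-27, 0]]

81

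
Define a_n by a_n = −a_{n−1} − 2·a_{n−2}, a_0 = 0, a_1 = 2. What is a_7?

14

With companion matrix A = [[−1, −2], [1, 0]], [a_n, a_{n−1}]ᵀ = A·[a_{n−1}, a_{n−2}]ᵀ, so [a_7, a_6]ᵀ = A^6·[a_1, a_0]ᵀ.
A^6 = [[7, 10], [−5, 2]], giving [a_7, a_6]ᵀ = [[14], [−10]].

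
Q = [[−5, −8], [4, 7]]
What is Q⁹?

tr Q = 2 and det Q = −3, so the characteristic polynomial is λ² − (2)λ + (−3) with roots 3 and −1.
Eigenvectors give P = [[−1, 2], [1, −1]] with P⁻¹ = [[1, 2], [1, 1]], and Q = P·diag(3, −1)·P⁻¹.
Then Q⁹ = P·diag(19683, −1)·P⁻¹ = [[−19683, −2], [19683, 1]] · [[1, 2], [1, 1]] = [[−19685, −39368], [19684, 39367]].

[[−19685, −39368], [19684, 39367]]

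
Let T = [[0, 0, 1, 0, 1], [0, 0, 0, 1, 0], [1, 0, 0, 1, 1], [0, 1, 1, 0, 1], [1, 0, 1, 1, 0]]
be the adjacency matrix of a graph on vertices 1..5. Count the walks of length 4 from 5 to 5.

16

The number of length-4 walks from vertex 5 to vertex 5 is entry (5,5) of T⁴, where T is the adjacency matrix.
T² = [[2, 0, 1, 2, 1], [0, 1, 1, 0, 1], [1, 1, 3, 1, 2], [2, 0, 1, 3, 1], [1, 1, 2, 1, 3]]
T³ = [[2, 2, 5, 2, 5], [2, 0, 1, 3, 1], [5, 1, 4, 6, 5], [2, 3, 6, 2, 6], [5, 1, 5, 6, 4]]
T⁴ = [[10, 2, 9, 12, 9], [2, 3, 6, 2, 6], [9, 6, 16, 10, 15], [12, 2, 10, 15, 10], [9, 6, 15, 10, 16]]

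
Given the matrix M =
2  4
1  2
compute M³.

[[32, 64], [16, 32]]

M² = [[8, 16], [4, 8]]
M³ = [[32, 64], [16, 32]]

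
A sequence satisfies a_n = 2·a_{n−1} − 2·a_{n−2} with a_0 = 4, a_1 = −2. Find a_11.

−320

With companion matrix T = [[2, −2], [1, 0]], [a_n, a_{n−1}]ᵀ = T·[a_{n−1}, a_{n−2}]ᵀ, so [a_11, a_10]ᵀ = T^10·[a_1, a_0]ᵀ.
T^10 = [[32, −64], [32, −32]], giving [a_11, a_10]ᵀ = [[−320], [−192]].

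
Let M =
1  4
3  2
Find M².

[[13, 12], [9, 16]]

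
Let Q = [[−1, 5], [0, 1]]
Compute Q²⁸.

[[1, 0], [0, 1]]

Q² = I (check: tr Q = 0 and det Q = −1), so Q²⁸ = I since 28 is even.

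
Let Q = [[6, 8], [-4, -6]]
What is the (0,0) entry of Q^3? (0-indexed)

24

tr Q = 0 and det Q = -4, so the characteristic polynomial is λ² − (0)λ + (-4) with roots -2 and 2.
Eigenvectors give P = [[-1, -2], [1, 1]] with P⁻¹ = [[1, 2], [-1, -1]], and Q = P·diag(-2, 2)·P⁻¹.
Then Q^3 = P·diag(-8, 8)·P⁻¹ = [[8, -16], [-8, 8]] · [[1, 2], [-1, -1]] = [[24, 32], [-16, -24]].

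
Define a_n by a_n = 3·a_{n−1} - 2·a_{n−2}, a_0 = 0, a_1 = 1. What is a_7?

With companion matrix A = [[3, -2], [1, 0]], [a_n, a_{n−1}]ᵀ = A·[a_{n−1}, a_{n−2}]ᵀ, so [a_7, a_6]ᵀ = A⁶·[a_1, a_0]ᵀ.
A⁶ = [[127, -126], [63, -62]], giving [a_7, a_6]ᵀ = [[127], [63]].

127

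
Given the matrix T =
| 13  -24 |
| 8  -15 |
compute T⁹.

[[59053, -118104], [39368, -78735]]

tr T = -2 and det T = -3, so the characteristic polynomial is λ² − (-2)λ + (-3) with roots -3 and 1.
Eigenvectors give P = [[-3, -2], [-2, -1]] with P⁻¹ = [[1, -2], [-2, 3]], and T = P·diag(-3, 1)·P⁻¹.
Then T⁹ = P·diag(-19683, 1)·P⁻¹ = [[59049, -2], [39366, -1]] · [[1, -2], [-2, 3]] = [[59053, -118104], [39368, -78735]].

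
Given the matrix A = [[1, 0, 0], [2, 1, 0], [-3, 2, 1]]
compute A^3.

[[1, 0, 0], [6, 1, 0], [3, 6, 1]]

A = I + N where N = [[0, 0, 0], [2, 0, 0], [-3, 2, 0]] is strictly lower-triangular, so N^3 = 0.
(I + N)^3 = I + 3·N + 3·N^2 = [[1, 0, 0], [6, 1, 0], [3, 6, 1]].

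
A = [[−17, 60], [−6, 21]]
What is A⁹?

[[−177137, 590460], [−59046, 196821]]

tr A = 4 and det A = 3, so the characteristic polynomial is λ² − (4)λ + (3) with roots 3 and 1.
Eigenvectors give P = [[3, 10], [1, 3]] with P⁻¹ = [[−3, 10], [1, −3]], and A = P·diag(3, 1)·P⁻¹.
Then A⁹ = P·diag(19683, 1)·P⁻¹ = [[59049, 10], [19683, 3]] · [[−3, 10], [1, −3]] = [[−177137, 590460], [−59046, 196821]].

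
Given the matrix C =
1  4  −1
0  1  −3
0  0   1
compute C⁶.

[[1, 24, −186], [0, 1, −18], [0, 0, 1]]

C = I + N where N = [[0, 4, −1], [0, 0, −3], [0, 0, 0]] is strictly upper-triangular, so N³ = 0.
(I + N)⁶ = I + 6·N + 15·N² = [[1, 24, −186], [0, 1, −18], [0, 0, 1]].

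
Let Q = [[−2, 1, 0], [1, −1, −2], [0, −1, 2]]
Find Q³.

[[−13, 10, 2], [10, −5, −12], [1, −6, 14]]

Q² = [[5, −3, −2], [−3, 4, −2], [−1, −1, 6]]
Q³ = [[−13, 10, 2], [10, −5, −12], [1, −6, 14]]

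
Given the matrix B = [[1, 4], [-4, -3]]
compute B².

[[-15, -8], [8, -7]]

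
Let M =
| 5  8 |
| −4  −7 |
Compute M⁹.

[[19685, 39368], [−19684, −39367]]

tr M = −2 and det M = −3, so the characteristic polynomial is λ² − (−2)λ + (−3) with roots 1 and −3.
Eigenvectors give P = [[2, 1], [−1, −1]] with P⁻¹ = [[1, 1], [−1, −2]], and M = P·diag(1, −3)·P⁻¹.
Then M⁹ = P·diag(1, −19683)·P⁻¹ = [[2, −19683], [−1, 19683]] · [[1, 1], [−1, −2]] = [[19685, 39368], [−19684, −39367]].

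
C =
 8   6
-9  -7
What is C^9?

[[1538, 1026], [-1539, -1027]]

tr C = 1 and det C = -2, so the characteristic polynomial is λ² − (1)λ + (-2) with roots 2 and -1.
Eigenvectors give P = [[-1, -2], [1, 3]] with P⁻¹ = [[-3, -2], [1, 1]], and C = P·diag(2, -1)·P⁻¹.
Then C^9 = P·diag(512, -1)·P⁻¹ = [[-512, 2], [512, -3]] · [[-3, -2], [1, 1]] = [[1538, 1026], [-1539, -1027]].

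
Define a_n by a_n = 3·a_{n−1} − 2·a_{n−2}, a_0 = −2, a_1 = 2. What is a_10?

4090

With companion matrix A = [[3, −2], [1, 0]], [a_n, a_{n−1}]ᵀ = A·[a_{n−1}, a_{n−2}]ᵀ, so [a_10, a_9]ᵀ = A^9·[a_1, a_0]ᵀ.
A^9 = [[1023, −1022], [511, −510]], giving [a_10, a_9]ᵀ = [[4090], [2042]].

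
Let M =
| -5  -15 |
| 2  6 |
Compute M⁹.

[[-5, -15], [2, 6]]

M² = M (a projection; rank 1, trace 1), so M⁹ = M.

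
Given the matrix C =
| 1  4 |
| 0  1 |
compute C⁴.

[[1, 16], [0, 1]]

C = I + N where N = [[0, 4], [0, 0]] is strictly upper-triangular, so N² = 0.
(I + N)⁴ = I + 4·N = [[1, 16], [0, 1]].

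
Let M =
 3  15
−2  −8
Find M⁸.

tr M = −5 and det M = 6, so the characteristic polynomial is λ² − (−5)λ + (6) with roots −3 and −2.
Eigenvectors give P = [[−5, −3], [2, 1]] with P⁻¹ = [[1, 3], [−2, −5]], and M = P·diag(−3, −2)·P⁻¹.
Then M⁸ = P·diag(6561, 256)·P⁻¹ = [[−32805, −768], [13122, 256]] · [[1, 3], [−2, −5]] = [[−31269, −94575], [12610, 38086]].

[[−31269, −94575], [12610, 38086]]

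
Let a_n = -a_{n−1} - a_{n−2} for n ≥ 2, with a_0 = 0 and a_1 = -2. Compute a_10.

-2

With companion matrix C = [[-1, -1], [1, 0]], [a_n, a_{n−1}]ᵀ = C·[a_{n−1}, a_{n−2}]ᵀ, so [a_10, a_9]ᵀ = C⁹·[a_1, a_0]ᵀ.
C⁹ = [[1, 0], [0, 1]], giving [a_10, a_9]ᵀ = [[-2], [0]].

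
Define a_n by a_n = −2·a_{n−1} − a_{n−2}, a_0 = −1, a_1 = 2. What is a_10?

−11

With companion matrix B = [[−2, −1], [1, 0]], [a_n, a_{n−1}]ᵀ = B·[a_{n−1}, a_{n−2}]ᵀ, so [a_10, a_9]ᵀ = B⁹·[a_1, a_0]ᵀ.
B⁹ = [[−10, −9], [9, 8]], giving [a_10, a_9]ᵀ = [[−11], [10]].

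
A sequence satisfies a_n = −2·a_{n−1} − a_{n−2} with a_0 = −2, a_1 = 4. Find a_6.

With companion matrix A = [[−2, −1], [1, 0]], [a_n, a_{n−1}]ᵀ = A·[a_{n−1}, a_{n−2}]ᵀ, so [a_6, a_5]ᵀ = A⁵·[a_1, a_0]ᵀ.
A⁵ = [[−6, −5], [5, 4]], giving [a_6, a_5]ᵀ = [[−14], [12]].

−14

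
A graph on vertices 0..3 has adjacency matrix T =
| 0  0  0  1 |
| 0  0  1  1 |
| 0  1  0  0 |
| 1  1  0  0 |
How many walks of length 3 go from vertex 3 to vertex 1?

The number of length-3 walks from vertex 3 to vertex 1 is entry (3,1) of T³, where T is the adjacency matrix.
T² = [[1, 1, 0, 0], [1, 2, 0, 0], [0, 0, 1, 1], [0, 0, 1, 2]]
T³ = [[0, 0, 1, 2], [0, 0, 2, 3], [1, 2, 0, 0], [2, 3, 0, 0]]

3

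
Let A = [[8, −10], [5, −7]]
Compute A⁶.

tr A = 1 and det A = −6, so the characteristic polynomial is λ² − (1)λ + (−6) with roots 3 and −2.
Eigenvectors give P = [[2, 1], [1, 1]] with P⁻¹ = [[1, −1], [−1, 2]], and A = P·diag(3, −2)·P⁻¹.
Then A⁶ = P·diag(729, 64)·P⁻¹ = [[1458, 64], [729, 64]] · [[1, −1], [−1, 2]] = [[1394, −1330], [665, −601]].

[[1394, −1330], [665, −601]]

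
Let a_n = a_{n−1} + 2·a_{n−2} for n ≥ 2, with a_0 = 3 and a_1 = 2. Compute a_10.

With companion matrix Q = [[1, 2], [1, 0]], [a_n, a_{n−1}]ᵀ = Q·[a_{n−1}, a_{n−2}]ᵀ, so [a_10, a_9]ᵀ = Q^9·[a_1, a_0]ᵀ.
Q^9 = [[341, 342], [171, 170]], giving [a_10, a_9]ᵀ = [[1708], [852]].

1708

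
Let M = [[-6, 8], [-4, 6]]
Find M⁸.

[[256, 0], [0, 256]]

tr M = 0 and det M = -4, so the characteristic polynomial is λ² − (0)λ + (-4) with roots -2 and 2.
Eigenvectors give P = [[2, -1], [1, -1]] with P⁻¹ = [[1, -1], [1, -2]], and M = P·diag(-2, 2)·P⁻¹.
Then M⁸ = P·diag(256, 256)·P⁻¹ = [[512, -256], [256, -256]] · [[1, -1], [1, -2]] = [[256, 0], [0, 256]].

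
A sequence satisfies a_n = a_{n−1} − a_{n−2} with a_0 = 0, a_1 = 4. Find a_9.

With companion matrix Q = [[1, −1], [1, 0]], [a_n, a_{n−1}]ᵀ = Q·[a_{n−1}, a_{n−2}]ᵀ, so [a_9, a_8]ᵀ = Q^8·[a_1, a_0]ᵀ.
Q^8 = [[0, −1], [1, −1]], giving [a_9, a_8]ᵀ = [[0], [4]].

0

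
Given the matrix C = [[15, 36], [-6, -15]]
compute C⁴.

tr C = 0 and det C = -9, so the characteristic polynomial is λ² − (0)λ + (-9) with roots -3 and 3.
Eigenvectors give P = [[2, -3], [-1, 1]] with P⁻¹ = [[-1, -3], [-1, -2]], and C = P·diag(-3, 3)·P⁻¹.
Then C⁴ = P·diag(81, 81)·P⁻¹ = [[162, -243], [-81, 81]] · [[-1, -3], [-1, -2]] = [[81, 0], [0, 81]].

[[81, 0], [0, 81]]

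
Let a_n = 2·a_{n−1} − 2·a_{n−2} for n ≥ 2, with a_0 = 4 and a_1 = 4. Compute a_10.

0

With companion matrix B = [[2, −2], [1, 0]], [a_n, a_{n−1}]ᵀ = B·[a_{n−1}, a_{n−2}]ᵀ, so [a_10, a_9]ᵀ = B^9·[a_1, a_0]ᵀ.
B^9 = [[32, −32], [16, 0]], giving [a_10, a_9]ᵀ = [[0], [64]].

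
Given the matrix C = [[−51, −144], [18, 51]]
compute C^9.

tr C = 0 and det C = −9, so the characteristic polynomial is λ² − (0)λ + (−9) with roots 3 and −3.
Eigenvectors give P = [[−8, −3], [3, 1]] with P⁻¹ = [[1, 3], [−3, −8]], and C = P·diag(3, −3)·P⁻¹.
Then C^9 = P·diag(19683, −19683)·P⁻¹ = [[−157464, 59049], [59049, −19683]] · [[1, 3], [−3, −8]] = [[−334611, −944784], [118098, 334611]].

[[−334611, −944784], [118098, 334611]]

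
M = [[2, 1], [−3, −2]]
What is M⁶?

M² = I (check: tr M = 0 and det M = −1), so M⁶ = I since 6 is even.

[[1, 0], [0, 1]]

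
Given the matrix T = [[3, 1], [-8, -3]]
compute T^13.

T² = I (check: tr T = 0 and det T = -1), so T^13 = T since 13 is odd.

[[3, 1], [-8, -3]]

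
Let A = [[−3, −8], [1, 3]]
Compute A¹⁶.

[[1, 0], [0, 1]]

A² = I (check: tr A = 0 and det A = −1), so A¹⁶ = I since 16 is even.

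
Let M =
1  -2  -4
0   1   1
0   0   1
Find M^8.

M = I + N where N = [[0, -2, -4], [0, 0, 1], [0, 0, 0]] is strictly upper-triangular, so N^3 = 0.
(I + N)^8 = I + 8·N + 28·N^2 = [[1, -16, -88], [0, 1, 8], [0, 0, 1]].

[[1, -16, -88], [0, 1, 8], [0, 0, 1]]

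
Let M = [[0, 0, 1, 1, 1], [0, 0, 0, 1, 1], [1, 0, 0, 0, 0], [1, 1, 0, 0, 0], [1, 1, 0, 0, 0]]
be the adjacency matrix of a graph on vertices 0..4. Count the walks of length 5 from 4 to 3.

The number of length-5 walks from vertex 4 to vertex 3 is entry (4,3) of M⁵, where M is the adjacency matrix.
M² = [[3, 2, 0, 0, 0], [2, 2, 0, 0, 0], [0, 0, 1, 1, 1], [0, 0, 1, 2, 2], [0, 0, 1, 2, 2]]
M³ = [[0, 0, 3, 5, 5], [0, 0, 2, 4, 4], [3, 2, 0, 0, 0], [5, 4, 0, 0, 0], [5, 4, 0, 0, 0]]
M⁴ = [[13, 10, 0, 0, 0], [10, 8, 0, 0, 0], [0, 0, 3, 5, 5], [0, 0, 5, 9, 9], [0, 0, 5, 9, 9]]
M⁵ = [[0, 0, 13, 23, 23], [0, 0, 10, 18, 18], [13, 10, 0, 0, 0], [23, 18, 0, 0, 0], [23, 18, 0, 0, 0]]

0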